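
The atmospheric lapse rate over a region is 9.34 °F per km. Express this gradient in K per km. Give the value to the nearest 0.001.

The quantity depends on a temperature interval, so only the ratio of degree sizes applies; the offset between the scales is irrelevant.
A change of 1°F is a change of 5/9 K, so 9.34 × 5/9 = 5.189.

5.189 K/km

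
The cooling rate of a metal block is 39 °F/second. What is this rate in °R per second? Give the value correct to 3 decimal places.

39.000 °R/second

The quantity depends on a temperature interval, so only the ratio of degree sizes applies; the offset between the scales is irrelevant.
A change of 1°F is a change of 1°R, so 39 × 1 = 39.000.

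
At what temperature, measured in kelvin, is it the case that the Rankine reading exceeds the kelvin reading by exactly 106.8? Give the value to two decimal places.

133.50 K

Let K be the kelvin reading. The Rankine reading is R = 1.8·K.
Require R - K = 106.8: (0.8)·K = 106.8.
K = (106.8) / (0.8) = 133.50.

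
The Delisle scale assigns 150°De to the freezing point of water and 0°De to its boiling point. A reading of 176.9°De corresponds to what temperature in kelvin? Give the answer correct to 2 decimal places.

255.22 K

Linear interpolation between the fixed points: C = (176.9 - 150) × 100 / (0 - 150) = -17.9333°C.
Then -17.9333 + 273.15 = 255.22 K.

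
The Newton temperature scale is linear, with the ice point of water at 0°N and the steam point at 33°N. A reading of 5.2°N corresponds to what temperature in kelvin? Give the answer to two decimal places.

Linear interpolation between the fixed points: C = (5.2 - 0) × 100 / (33 - 0) = 15.7576°C.
Then 15.7576 + 273.15 = 288.91 K.

288.91 K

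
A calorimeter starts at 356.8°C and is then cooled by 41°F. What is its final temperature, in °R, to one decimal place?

The 41°F change is an interval, so only the factor 5/9 applies: -41 × 5/9 = -22.7778°C.
Final Celsius temperature: 356.8000 - 22.7778 = 334.0222°C.
In Rankine: 334.0222 × 1.8 + 491.67 = 1092.9°R.

1092.9°R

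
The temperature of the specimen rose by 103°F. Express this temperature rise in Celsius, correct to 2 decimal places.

57.22°C

Only the scale ratio 5/9 matters for a change in temperature.
103 × 5/9 = 57.22.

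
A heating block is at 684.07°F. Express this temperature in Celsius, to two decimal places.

362.26°C

In Celsius: (684.07 - 32) × 5/9 = 362.2611°C.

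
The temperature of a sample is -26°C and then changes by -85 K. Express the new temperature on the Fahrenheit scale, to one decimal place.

-167.8°F

The 85 K change is an interval; Kelvin and Celsius degrees are the same size, so ΔC = -85°C.
Final Celsius temperature: -26.0000 - 85.0000 = -111.0000°C.
In Fahrenheit: -111.0000 × 1.8 + 32 = -167.8°F.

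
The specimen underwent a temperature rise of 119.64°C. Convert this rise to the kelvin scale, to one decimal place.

119.6 K

Celsius and kelvin degrees are the same size, so the interval is unchanged: 119.6.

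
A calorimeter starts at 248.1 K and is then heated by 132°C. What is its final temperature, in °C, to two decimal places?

Initial temperature in Celsius: 248.1 - 273.15 = -25.0500°C.
Final Celsius temperature: -25.0500 + 132.0000 = 106.9500°C.

106.95°C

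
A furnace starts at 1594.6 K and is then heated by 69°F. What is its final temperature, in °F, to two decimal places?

Initial temperature in Celsius: 1594.6 - 273.15 = 1321.4500°C.
The 69°F change is an interval, so only the factor 5/9 applies: +69 × 5/9 = +38.3333°C.
Final Celsius temperature: 1321.4500 + 38.3333 = 1359.7833°C.
In Fahrenheit: 1359.7833 × 1.8 + 32 = 2479.61°F.

2479.61°F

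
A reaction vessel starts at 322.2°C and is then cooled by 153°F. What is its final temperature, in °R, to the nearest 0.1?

The 153°F change is an interval, so only the factor 5/9 applies: -153 × 5/9 = -85.0000°C.
Final Celsius temperature: 322.2000 - 85.0000 = 237.2000°C.
In Rankine: 237.2000 × 1.8 + 491.67 = 918.6°R.

918.6°R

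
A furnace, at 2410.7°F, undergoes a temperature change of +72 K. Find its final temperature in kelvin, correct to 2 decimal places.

Initial temperature in Celsius: (2410.7 - 32) × 5/9 = 1321.5000°C.
The 72 K change is an interval; Kelvin and Celsius degrees are the same size, so ΔC = +72°C.
Final Celsius temperature: 1321.5000 + 72.0000 = 1393.5000°C.
In kelvin: 1393.5000 + 273.15 = 1666.65 K.

1666.65 K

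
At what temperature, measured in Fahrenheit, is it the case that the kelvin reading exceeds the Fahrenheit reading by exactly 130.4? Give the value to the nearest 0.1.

281.2°F

Let F be the Fahrenheit reading. The kelvin reading is K = 5/9·F + 255.372.
Require K - F = 130.4: (-4/9)·F + 255.372 = 130.4.
F = (130.4 - 255.372) / (-4/9) = 281.2.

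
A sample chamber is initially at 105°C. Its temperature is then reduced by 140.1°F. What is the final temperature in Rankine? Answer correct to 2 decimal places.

540.57°R

The 140.1°F change is an interval, so only the factor 5/9 applies: -140.1 × 5/9 = -77.8333°C.
Final Celsius temperature: 105.0000 - 77.8333 = 27.1667°C.
In Rankine: 27.1667 × 1.8 + 491.67 = 540.57°R.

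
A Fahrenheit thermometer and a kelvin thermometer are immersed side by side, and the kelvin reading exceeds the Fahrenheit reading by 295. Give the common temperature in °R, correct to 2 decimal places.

370.51°R

Let x be the Fahrenheit reading; then the kelvin reading is 5/9·x + 255.372.
(5/9·x + 255.372) - x = 295  ⇒  (-4/9)·x = 39.6278  ⇒  x = -89.1625°F.
In Celsius: (-89.1625 - 32) × 5/9 = -67.3125°C.
In Rankine: -67.3125 × 1.8 + 491.67 = 370.51°R.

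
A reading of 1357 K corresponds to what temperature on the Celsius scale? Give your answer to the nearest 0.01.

In Celsius: 1357 - 273.15 = 1083.8500°C.

1083.85°C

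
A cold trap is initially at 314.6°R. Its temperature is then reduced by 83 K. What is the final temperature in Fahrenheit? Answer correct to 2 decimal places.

Initial temperature in Celsius: (314.6 - 491.67) × 5/9 = -98.3722°C.
The 83 K change is an interval; Kelvin and Celsius degrees are the same size, so ΔC = -83°C.
Final Celsius temperature: -98.3722 - 83.0000 = -181.3722°C.
In Fahrenheit: -181.3722 × 1.8 + 32 = -294.47°F.

-294.47°F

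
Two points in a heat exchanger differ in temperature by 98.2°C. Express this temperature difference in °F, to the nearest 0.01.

For a temperature interval the offset drops out; only the factor 1.8 applies.
98.2 × 1.8 = 176.76.

176.76°F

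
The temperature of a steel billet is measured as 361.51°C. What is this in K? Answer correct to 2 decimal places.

634.66 K

In kelvin: 361.5100 + 273.15 = 634.66 K.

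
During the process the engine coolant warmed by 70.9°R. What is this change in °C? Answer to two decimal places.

39.39°C

Only the scale ratio 5/9 matters for a change in temperature.
70.9 × 5/9 = 39.39.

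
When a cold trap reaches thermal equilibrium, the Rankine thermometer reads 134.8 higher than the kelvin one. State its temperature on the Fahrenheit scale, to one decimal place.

-156.4°F

Let x be the kelvin reading; then the Rankine reading is 1.8·x.
(1.8·x) - x = 134.8  ⇒  (0.8)·x = 134.8  ⇒  x = 168.5000 K.
In Celsius: 168.5 - 273.15 = -104.6500°C.
In Fahrenheit: -104.6500 × 1.8 + 32 = -156.4°F.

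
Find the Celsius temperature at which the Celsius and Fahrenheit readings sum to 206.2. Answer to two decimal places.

Let C be the Celsius reading. The Fahrenheit reading is F = 1.8·C + 32.
Require C + F = 206.2: (2.8)·C + 32 = 206.2.
C = (206.2 - 32) / (2.8) = 62.21.

62.21°C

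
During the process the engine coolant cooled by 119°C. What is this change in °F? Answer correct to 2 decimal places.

An interval of 1°C corresponds to 1.8°F.
119 × 1.8 = 214.20.

214.20°F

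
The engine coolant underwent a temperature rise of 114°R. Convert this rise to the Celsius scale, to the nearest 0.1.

An interval of 1°R corresponds to 5/9°C.
114 × 5/9 = 63.3.

63.3°C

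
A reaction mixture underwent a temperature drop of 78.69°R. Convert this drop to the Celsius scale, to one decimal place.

An interval of 1°R corresponds to 5/9°C.
78.69 × 5/9 = 43.7.

43.7°C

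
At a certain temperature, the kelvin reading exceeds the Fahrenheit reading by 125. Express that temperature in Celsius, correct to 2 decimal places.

145.19°C

Let x be the Fahrenheit reading; then the kelvin reading is 5/9·x + 255.372.
(5/9·x + 255.372) - x = 125  ⇒  (-4/9)·x = -130.372  ⇒  x = 293.3375°F.
In Celsius: (293.3375 - 32) × 5/9 = 145.19°C.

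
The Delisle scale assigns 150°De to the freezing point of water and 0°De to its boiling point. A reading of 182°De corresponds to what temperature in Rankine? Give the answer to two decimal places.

453.27°R

Linear interpolation between the fixed points: C = (182 - 150) × 100 / (0 - 150) = -21.3333°C.
Then -21.3333 × 1.8 + 491.67 = 453.27°R.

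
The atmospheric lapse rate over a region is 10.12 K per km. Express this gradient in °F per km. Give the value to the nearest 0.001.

The quantity depends on a temperature interval, so only the ratio of degree sizes applies; the offset between the scales is irrelevant.
A change of 1 K is a change of 1.8°F, so 10.12 × 1.8 = 18.216.

18.216 °F/km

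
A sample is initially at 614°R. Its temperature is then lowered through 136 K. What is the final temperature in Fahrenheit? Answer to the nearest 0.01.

-90.47°F

Initial temperature in Celsius: (614 - 491.67) × 5/9 = 67.9611°C.
The 136 K change is an interval; Kelvin and Celsius degrees are the same size, so ΔC = -136°C.
Final Celsius temperature: 67.9611 - 136.0000 = -68.0389°C.
In Fahrenheit: -68.0389 × 1.8 + 32 = -90.47°F.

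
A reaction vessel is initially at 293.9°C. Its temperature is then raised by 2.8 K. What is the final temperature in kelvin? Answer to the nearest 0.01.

569.85 K

The 2.8 K change is an interval; Kelvin and Celsius degrees are the same size, so ΔC = +2.8°C.
Final Celsius temperature: 293.9000 + 2.8000 = 296.7000°C.
In kelvin: 296.7000 + 273.15 = 569.85 K.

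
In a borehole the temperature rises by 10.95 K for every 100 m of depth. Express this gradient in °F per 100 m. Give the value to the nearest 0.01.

The quantity depends on a temperature interval, so only the ratio of degree sizes applies; the offset between the scales is irrelevant.
A change of 1 K is a change of 1.8°F, so 10.95 × 1.8 = 19.71.

19.71 °F/100 m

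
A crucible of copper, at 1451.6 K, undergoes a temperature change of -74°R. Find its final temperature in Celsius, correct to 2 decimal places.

1137.34°C

Initial temperature in Celsius: 1451.6 - 273.15 = 1178.4500°C.
The 74°R change is an interval, so only the factor 5/9 applies: -74 × 5/9 = -41.1111°C.
Final Celsius temperature: 1178.4500 - 41.1111 = 1137.3389°C.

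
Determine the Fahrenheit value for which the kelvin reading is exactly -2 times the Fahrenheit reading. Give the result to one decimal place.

Let F be the Fahrenheit reading. The kelvin reading is K = 5/9·F + 255.372.
Require K = -2·F: 5/9·F + 255.372 = -2·F.
(23/9)·F = -255.372  ⇒  F = -99.9.

-99.9°F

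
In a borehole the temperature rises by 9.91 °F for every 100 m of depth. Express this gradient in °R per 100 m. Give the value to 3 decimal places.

Since only a temperature interval is involved, the additive offset between the scales drops out.
A change of 1°F is a change of 1°R, so 9.91 × 1 = 9.910.

9.910 °R/100 m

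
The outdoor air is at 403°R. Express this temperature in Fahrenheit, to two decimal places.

-56.67°F

In Celsius: (403 - 491.67) × 5/9 = -49.2611°C.
In Fahrenheit: -49.2611 × 1.8 + 32 = -56.67°F.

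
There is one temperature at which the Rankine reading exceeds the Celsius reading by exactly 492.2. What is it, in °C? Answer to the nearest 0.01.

0.66°C

Let C be the Celsius reading. The Rankine reading is R = 1.8·C + 491.67.
Require R - C = 492.2: (0.8)·C + 491.67 = 492.2.
C = (492.2 - 491.67) / (0.8) = 0.66.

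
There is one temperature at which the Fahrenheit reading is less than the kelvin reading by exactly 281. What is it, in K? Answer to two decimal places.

223.34 K

Let K be the kelvin reading. The Fahrenheit reading is F = 1.8·K - 459.67.
Require F - K = -281: (0.8)·K - 459.67 = -281.
K = (-281 + 459.67) / (0.8) = 223.34.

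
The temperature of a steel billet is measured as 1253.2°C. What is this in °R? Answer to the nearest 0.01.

2747.43°R

In Rankine: 1253.2000 × 1.8 + 491.67 = 2747.43°R.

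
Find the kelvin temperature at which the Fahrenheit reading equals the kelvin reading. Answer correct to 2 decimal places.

574.59 K

Let K be the kelvin reading. The Fahrenheit reading is F = 1.8·K - 459.67.
Set F = K: 1.8·K - 459.67 = K.
(0.8)·K = 459.67  ⇒  K = 574.59.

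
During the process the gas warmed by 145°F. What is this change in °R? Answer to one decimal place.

Fahrenheit and Rankine degrees are the same size, so the interval is unchanged: 145.0.

145.0°R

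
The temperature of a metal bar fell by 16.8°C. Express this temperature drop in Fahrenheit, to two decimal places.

30.24°F

For a temperature interval the offset drops out; only the factor 1.8 applies.
16.8 × 1.8 = 30.24.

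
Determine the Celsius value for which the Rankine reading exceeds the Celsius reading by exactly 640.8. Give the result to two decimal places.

Let C be the Celsius reading. The Rankine reading is R = 1.8·C + 491.67.
Require R - C = 640.8: (0.8)·C + 491.67 = 640.8.
C = (640.8 - 491.67) / (0.8) = 186.41.

186.41°C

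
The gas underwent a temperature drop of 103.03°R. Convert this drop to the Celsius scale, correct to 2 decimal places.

Only the scale ratio 5/9 matters for a change in temperature.
103.03 × 5/9 = 57.24.

57.24°C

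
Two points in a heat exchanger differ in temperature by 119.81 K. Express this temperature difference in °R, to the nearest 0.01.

215.66°R

Only the scale ratio 1.8 matters for a change in temperature.
119.81 × 1.8 = 215.66.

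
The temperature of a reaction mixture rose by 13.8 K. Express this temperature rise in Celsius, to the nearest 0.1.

13.8°C

Kelvin and Celsius degrees are the same size, so the interval is unchanged: 13.8.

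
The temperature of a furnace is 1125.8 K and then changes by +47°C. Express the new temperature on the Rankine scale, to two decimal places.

Initial temperature in Celsius: 1125.8 - 273.15 = 852.6500°C.
Final Celsius temperature: 852.6500 + 47.0000 = 899.6500°C.
In Rankine: 899.6500 × 1.8 + 491.67 = 2111.04°R.

2111.04°R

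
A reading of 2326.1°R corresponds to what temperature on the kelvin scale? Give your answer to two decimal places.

1292.28 K

In Celsius: (2326.1 - 491.67) × 5/9 = 1019.1278°C.
In kelvin: 1019.1278 + 273.15 = 1292.28 K.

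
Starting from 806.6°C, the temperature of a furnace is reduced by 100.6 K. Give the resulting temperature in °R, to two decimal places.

The 100.6 K change is an interval; Kelvin and Celsius degrees are the same size, so ΔC = -100.6°C.
Final Celsius temperature: 806.6000 - 100.6000 = 706.0000°C.
In Rankine: 706.0000 × 1.8 + 491.67 = 1762.47°R.

1762.47°R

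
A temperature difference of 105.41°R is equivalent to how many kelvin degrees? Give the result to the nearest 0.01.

Only the scale ratio 5/9 matters for a change in temperature.
105.41 × 5/9 = 58.56.

58.56 K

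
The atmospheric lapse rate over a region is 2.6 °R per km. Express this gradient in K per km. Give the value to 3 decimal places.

The quantity depends on a temperature interval, so only the ratio of degree sizes applies; the offset between the scales is irrelevant.
A change of 1°R is a change of 5/9 K, so 2.6 × 5/9 = 1.444.

1.444 K/km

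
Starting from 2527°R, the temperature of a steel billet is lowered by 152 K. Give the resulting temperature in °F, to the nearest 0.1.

Initial temperature in Celsius: (2527 - 491.67) × 5/9 = 1130.7389°C.
The 152 K change is an interval; Kelvin and Celsius degrees are the same size, so ΔC = -152°C.
Final Celsius temperature: 1130.7389 - 152.0000 = 978.7389°C.
In Fahrenheit: 978.7389 × 1.8 + 32 = 1793.7°F.

1793.7°F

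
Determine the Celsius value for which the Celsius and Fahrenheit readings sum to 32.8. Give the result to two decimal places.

0.29°C

Let C be the Celsius reading. The Fahrenheit reading is F = 1.8·C + 32.
Require C + F = 32.8: (2.8)·C + 32 = 32.8.
C = (32.8 - 32) / (2.8) = 0.29.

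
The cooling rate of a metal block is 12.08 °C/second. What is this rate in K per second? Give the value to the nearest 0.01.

Since only a temperature interval is involved, the additive offset between the scales drops out.
A change of 1°C is a change of 1 K, so 12.08 × 1 = 12.08.

12.08 K/second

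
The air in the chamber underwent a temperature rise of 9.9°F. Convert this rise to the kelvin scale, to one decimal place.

An interval of 1°F corresponds to 5/9 K.
9.9 × 5/9 = 5.5.

5.5 K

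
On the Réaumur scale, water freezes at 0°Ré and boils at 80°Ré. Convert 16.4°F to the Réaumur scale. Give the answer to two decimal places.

-6.93°Ré

First in Celsius: (16.4 - 32) × 5/9 = -8.6667°C.
Linearly onto the Réaumur scale: 0 + (-8.6667 / 100) × (80 - 0) = -6.93°Ré.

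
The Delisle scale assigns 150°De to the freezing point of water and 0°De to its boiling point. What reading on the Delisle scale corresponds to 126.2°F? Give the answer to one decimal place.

71.5°De

First in Celsius: (126.2 - 32) × 5/9 = 52.3333°C.
Linearly onto the Delisle scale: 150 + (52.3333 / 100) × (0 - 150) = 71.5°De.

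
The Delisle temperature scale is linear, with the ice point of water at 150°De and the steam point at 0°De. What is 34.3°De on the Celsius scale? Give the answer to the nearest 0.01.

Linear interpolation between the fixed points: C = (34.3 - 150) × 100 / (0 - 150) = 77.1333°C.

77.13°C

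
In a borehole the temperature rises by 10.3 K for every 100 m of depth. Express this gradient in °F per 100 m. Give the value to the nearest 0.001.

18.540 °F/100 m

Since only a temperature interval is involved, the additive offset between the scales drops out.
A change of 1 K is a change of 1.8°F, so 10.3 × 1.8 = 18.540.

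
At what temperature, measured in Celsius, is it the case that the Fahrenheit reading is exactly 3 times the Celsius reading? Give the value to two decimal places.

26.67°C

Let C be the Celsius reading. The Fahrenheit reading is F = 1.8·C + 32.
Require F = 3·C: 1.8·C + 32 = 3·C.
(-1.2)·C = -32  ⇒  C = 26.67.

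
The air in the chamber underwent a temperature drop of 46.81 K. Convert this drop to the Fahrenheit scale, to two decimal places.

84.26°F

For a temperature interval the offset drops out; only the factor 1.8 applies.
46.81 × 1.8 = 84.26.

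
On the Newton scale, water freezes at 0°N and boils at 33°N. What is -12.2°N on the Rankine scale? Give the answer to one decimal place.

425.1°R

Linear interpolation between the fixed points: C = (-12.2 - 0) × 100 / (33 - 0) = -36.9697°C.
Then -36.9697 × 1.8 + 491.67 = 425.1°R.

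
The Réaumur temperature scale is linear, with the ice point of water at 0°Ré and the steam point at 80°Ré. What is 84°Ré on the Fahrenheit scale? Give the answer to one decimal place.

221.0°F

Linear interpolation between the fixed points: C = (84 - 0) × 100 / (80 - 0) = 105.0000°C.
Then 105.0000 × 1.8 + 32 = 221.0°F.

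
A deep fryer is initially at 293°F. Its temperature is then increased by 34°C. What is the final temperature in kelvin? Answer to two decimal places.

452.15 K

Initial temperature in Celsius: (293 - 32) × 5/9 = 145.0000°C.
Final Celsius temperature: 145.0000 + 34.0000 = 179.0000°C.
In kelvin: 179.0000 + 273.15 = 452.15 K.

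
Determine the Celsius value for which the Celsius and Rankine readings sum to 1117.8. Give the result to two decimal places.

Let C be the Celsius reading. The Rankine reading is R = 1.8·C + 491.67.
Require C + R = 1117.8: (2.8)·C + 491.67 = 1117.8.
C = (1117.8 - 491.67) / (2.8) = 223.62.

223.62°C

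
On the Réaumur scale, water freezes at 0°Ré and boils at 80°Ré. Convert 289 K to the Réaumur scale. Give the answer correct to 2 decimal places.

12.68°Ré

First in Celsius: 289 - 273.15 = 15.8500°C.
Linearly onto the Réaumur scale: 0 + (15.8500 / 100) × (80 - 0) = 12.68°Ré.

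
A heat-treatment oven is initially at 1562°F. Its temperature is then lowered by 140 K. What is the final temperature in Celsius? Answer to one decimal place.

710.0°C

Initial temperature in Celsius: (1562 - 32) × 5/9 = 850.0000°C.
The 140 K change is an interval; Kelvin and Celsius degrees are the same size, so ΔC = -140°C.
Final Celsius temperature: 850.0000 - 140.0000 = 710.0000°C.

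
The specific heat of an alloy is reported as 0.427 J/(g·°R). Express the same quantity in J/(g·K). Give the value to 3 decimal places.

The quantity depends on a temperature interval, so only the ratio of degree sizes applies; the offset between the scales is irrelevant.
A change of 1 K is a change of 1.8°R, so per K the value is 0.427 × 1.8 = 0.769.

0.769 J/(g·K)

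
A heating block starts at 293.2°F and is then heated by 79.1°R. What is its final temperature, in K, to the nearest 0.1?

462.2 K

Initial temperature in Celsius: (293.2 - 32) × 5/9 = 145.1111°C.
The 79.1°R change is an interval, so only the factor 5/9 applies: +79.1 × 5/9 = +43.9444°C.
Final Celsius temperature: 145.1111 + 43.9444 = 189.0556°C.
In kelvin: 189.0556 + 273.15 = 462.2 K.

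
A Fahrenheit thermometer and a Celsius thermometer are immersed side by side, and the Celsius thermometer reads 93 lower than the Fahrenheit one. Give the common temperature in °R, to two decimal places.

Let x be the Fahrenheit reading; then the Celsius reading is 5/9·x - 17.7778.
(5/9·x - 17.7778) - x = -93  ⇒  (-4/9)·x = -75.2222  ⇒  x = 169.2500°F.
In Celsius: (169.25 - 32) × 5/9 = 76.2500°C.
In Rankine: 76.2500 × 1.8 + 491.67 = 628.92°R.

628.92°R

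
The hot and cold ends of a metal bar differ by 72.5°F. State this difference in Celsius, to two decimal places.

For a temperature interval the offset drops out; only the factor 5/9 applies.
72.5 × 5/9 = 40.28.

40.28°C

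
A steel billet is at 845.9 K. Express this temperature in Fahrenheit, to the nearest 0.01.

In Celsius: 845.9 - 273.15 = 572.7500°C.
In Fahrenheit: 572.7500 × 1.8 + 32 = 1062.95°F.

1062.95°F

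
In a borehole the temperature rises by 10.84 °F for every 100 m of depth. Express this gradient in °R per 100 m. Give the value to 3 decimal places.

10.840 °R/100 m

Since only a temperature interval is involved, the additive offset between the scales drops out.
A change of 1°F is a change of 1°R, so 10.84 × 1 = 10.840.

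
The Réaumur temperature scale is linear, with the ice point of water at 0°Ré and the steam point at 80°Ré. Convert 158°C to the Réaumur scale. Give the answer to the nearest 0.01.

126.40°Ré

Linearly onto the Réaumur scale: 0 + (158.0000 / 100) × (80 - 0) = 126.40°Ré.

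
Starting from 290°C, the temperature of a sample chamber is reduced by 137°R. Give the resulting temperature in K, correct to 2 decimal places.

The 137°R change is an interval, so only the factor 5/9 applies: -137 × 5/9 = -76.1111°C.
Final Celsius temperature: 290.0000 - 76.1111 = 213.8889°C.
In kelvin: 213.8889 + 273.15 = 487.04 K.

487.04 K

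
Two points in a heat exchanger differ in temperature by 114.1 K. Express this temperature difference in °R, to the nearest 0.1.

205.4°R

Only the scale ratio 1.8 matters for a change in temperature.
114.1 × 1.8 = 205.4.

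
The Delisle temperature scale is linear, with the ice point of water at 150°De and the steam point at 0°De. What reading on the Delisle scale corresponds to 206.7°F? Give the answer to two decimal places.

First in Celsius: (206.7 - 32) × 5/9 = 97.0556°C.
Linearly onto the Delisle scale: 150 + (97.0556 / 100) × (0 - 150) = 4.42°De.

4.42°De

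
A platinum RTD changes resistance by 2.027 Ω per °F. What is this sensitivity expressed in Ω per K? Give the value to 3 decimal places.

3.649 Ω per K

Since only a temperature interval is involved, the additive offset between the scales drops out.
A change of 1 K is a change of 1.8°F, so per K the value is 2.027 × 1.8 = 3.649.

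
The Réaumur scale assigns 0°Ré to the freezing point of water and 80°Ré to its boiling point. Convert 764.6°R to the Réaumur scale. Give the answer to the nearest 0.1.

121.3°Ré

First in Celsius: (764.6 - 491.67) × 5/9 = 151.6278°C.
Linearly onto the Réaumur scale: 0 + (151.6278 / 100) × (80 - 0) = 121.3°Ré.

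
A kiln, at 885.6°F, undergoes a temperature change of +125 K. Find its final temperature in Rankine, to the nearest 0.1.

1570.3°R

Initial temperature in Celsius: (885.6 - 32) × 5/9 = 474.2222°C.
The 125 K change is an interval; Kelvin and Celsius degrees are the same size, so ΔC = +125°C.
Final Celsius temperature: 474.2222 + 125.0000 = 599.2222°C.
In Rankine: 599.2222 × 1.8 + 491.67 = 1570.3°R.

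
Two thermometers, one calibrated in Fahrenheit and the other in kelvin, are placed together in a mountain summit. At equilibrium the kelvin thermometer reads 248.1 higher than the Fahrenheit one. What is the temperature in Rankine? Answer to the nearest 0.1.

476.0°R

Let x be the Fahrenheit reading; then the kelvin reading is 5/9·x + 255.372.
(5/9·x + 255.372) - x = 248.1  ⇒  (-4/9)·x = -7.27222  ⇒  x = 16.3625°F.
In Celsius: (16.3625 - 32) × 5/9 = -8.6875°C.
In Rankine: -8.6875 × 1.8 + 491.67 = 476.0°R.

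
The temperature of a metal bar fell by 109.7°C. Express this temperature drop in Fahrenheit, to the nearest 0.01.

Only the scale ratio 1.8 matters for a change in temperature.
109.7 × 1.8 = 197.46.

197.46°F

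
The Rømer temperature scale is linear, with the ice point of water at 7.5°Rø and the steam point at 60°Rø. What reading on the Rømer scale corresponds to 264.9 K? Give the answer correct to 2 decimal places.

3.17°Rø

First in Celsius: 264.9 - 273.15 = -8.2500°C.
Linearly onto the Rømer scale: 7.5 + (-8.2500 / 100) × (60 - 7.5) = 3.17°Rø.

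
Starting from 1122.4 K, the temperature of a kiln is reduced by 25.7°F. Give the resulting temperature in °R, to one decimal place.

1994.6°R

Initial temperature in Celsius: 1122.4 - 273.15 = 849.2500°C.
The 25.7°F change is an interval, so only the factor 5/9 applies: -25.7 × 5/9 = -14.2778°C.
Final Celsius temperature: 849.2500 - 14.2778 = 834.9722°C.
In Rankine: 834.9722 × 1.8 + 491.67 = 1994.6°R.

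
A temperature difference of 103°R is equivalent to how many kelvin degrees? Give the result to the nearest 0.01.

An interval of 1°R corresponds to 5/9 K.
103 × 5/9 = 57.22.

57.22 K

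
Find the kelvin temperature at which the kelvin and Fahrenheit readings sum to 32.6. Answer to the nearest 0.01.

Let K be the kelvin reading. The Fahrenheit reading is F = 1.8·K - 459.67.
Require K + F = 32.6: (2.8)·K - 459.67 = 32.6.
K = (32.6 + 459.67) / (2.8) = 175.81.

175.81 K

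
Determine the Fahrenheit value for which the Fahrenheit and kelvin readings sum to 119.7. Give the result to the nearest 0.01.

Let F be the Fahrenheit reading. The kelvin reading is K = 5/9·F + 255.372.
Require F + K = 119.7: (14/9)·F + 255.372 = 119.7.
F = (119.7 - 255.372) / (14/9) = -87.22.

-87.22°F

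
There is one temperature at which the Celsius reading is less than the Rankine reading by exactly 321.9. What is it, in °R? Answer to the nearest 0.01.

Let R be the Rankine reading. The Celsius reading is C = 5/9·R - 273.15.
Require C - R = -321.9: (-4/9)·R - 273.15 = -321.9.
R = (-321.9 + 273.15) / (-4/9) = 109.69.

109.69°R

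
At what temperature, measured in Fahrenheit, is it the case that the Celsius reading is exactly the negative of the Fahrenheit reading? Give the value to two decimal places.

11.43°F

Let F be the Fahrenheit reading. The Celsius reading is C = 5/9·F - 17.7778.
Require C = -1·F: 5/9·F - 17.7778 = -1·F.
(14/9)·F = 17.7778  ⇒  F = 11.43.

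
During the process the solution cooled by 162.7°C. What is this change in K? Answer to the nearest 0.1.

162.7 K

Celsius and kelvin degrees are the same size, so the interval is unchanged: 162.7.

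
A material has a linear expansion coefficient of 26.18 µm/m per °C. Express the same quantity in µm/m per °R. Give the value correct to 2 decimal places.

The quantity depends on a temperature interval, so only the ratio of degree sizes applies; the offset between the scales is irrelevant.
A change of 1°R is a change of 5/9°C, so per °R the value is 26.18 × 5/9 = 14.54.

14.54 µm/m per °R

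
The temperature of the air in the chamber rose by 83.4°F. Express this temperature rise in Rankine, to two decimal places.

Fahrenheit and Rankine degrees are the same size, so the interval is unchanged: 83.40.

83.40°R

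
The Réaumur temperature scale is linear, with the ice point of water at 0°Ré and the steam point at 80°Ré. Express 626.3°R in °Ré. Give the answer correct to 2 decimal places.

First in Celsius: (626.3 - 491.67) × 5/9 = 74.7944°C.
Linearly onto the Réaumur scale: 0 + (74.7944 / 100) × (80 - 0) = 59.84°Ré.

59.84°Ré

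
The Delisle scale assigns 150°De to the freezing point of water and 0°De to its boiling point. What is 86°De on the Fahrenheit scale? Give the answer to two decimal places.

Linear interpolation between the fixed points: C = (86 - 150) × 100 / (0 - 150) = 42.6667°C.
Then 42.6667 × 1.8 + 32 = 108.80°F.

108.80°F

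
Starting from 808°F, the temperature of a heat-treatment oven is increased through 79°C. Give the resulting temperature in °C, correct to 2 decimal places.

Initial temperature in Celsius: (808 - 32) × 5/9 = 431.1111°C.
Final Celsius temperature: 431.1111 + 79.0000 = 510.1111°C.

510.11°C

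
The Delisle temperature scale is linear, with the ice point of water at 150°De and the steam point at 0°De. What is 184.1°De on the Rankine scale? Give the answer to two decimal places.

Linear interpolation between the fixed points: C = (184.1 - 150) × 100 / (0 - 150) = -22.7333°C.
Then -22.7333 × 1.8 + 491.67 = 450.75°R.

450.75°R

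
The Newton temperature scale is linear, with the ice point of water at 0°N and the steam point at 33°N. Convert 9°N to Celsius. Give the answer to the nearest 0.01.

Linear interpolation between the fixed points: C = (9 - 0) × 100 / (33 - 0) = 27.2727°C.

27.27°C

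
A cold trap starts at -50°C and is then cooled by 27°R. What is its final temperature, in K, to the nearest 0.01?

208.15 K

The 27°R change is an interval, so only the factor 5/9 applies: -27 × 5/9 = -15.0000°C.
Final Celsius temperature: -50.0000 - 15.0000 = -65.0000°C.
In kelvin: -65.0000 + 273.15 = 208.15 K.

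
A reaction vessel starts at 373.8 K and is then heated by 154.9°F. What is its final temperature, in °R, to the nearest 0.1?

Initial temperature in Celsius: 373.8 - 273.15 = 100.6500°C.
The 154.9°F change is an interval, so only the factor 5/9 applies: +154.9 × 5/9 = +86.0556°C.
Final Celsius temperature: 100.6500 + 86.0556 = 186.7056°C.
In Rankine: 186.7056 × 1.8 + 491.67 = 827.7°R.

827.7°R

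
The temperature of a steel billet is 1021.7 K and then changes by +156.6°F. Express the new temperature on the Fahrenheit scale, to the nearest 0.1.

Initial temperature in Celsius: 1021.7 - 273.15 = 748.5500°C.
The 156.6°F change is an interval, so only the factor 5/9 applies: +156.6 × 5/9 = +87.0000°C.
Final Celsius temperature: 748.5500 + 87.0000 = 835.5500°C.
In Fahrenheit: 835.5500 × 1.8 + 32 = 1536.0°F.

1536.0°F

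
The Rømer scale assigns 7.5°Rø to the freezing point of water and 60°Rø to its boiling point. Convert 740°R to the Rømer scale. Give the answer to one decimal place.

79.9°Rø

First in Celsius: (740 - 491.67) × 5/9 = 137.9611°C.
Linearly onto the Rømer scale: 7.5 + (137.9611 / 100) × (60 - 7.5) = 79.9°Rø.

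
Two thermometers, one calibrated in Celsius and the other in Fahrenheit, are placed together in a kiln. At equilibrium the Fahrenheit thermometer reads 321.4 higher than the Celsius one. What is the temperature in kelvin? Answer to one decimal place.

634.9 K

Let x be the Celsius reading; then the Fahrenheit reading is 1.8·x + 32.
(1.8·x + 32) - x = 321.4  ⇒  (0.8)·x = 289.4  ⇒  x = 361.7500°C.
In kelvin: 361.7500 + 273.15 = 634.9 K.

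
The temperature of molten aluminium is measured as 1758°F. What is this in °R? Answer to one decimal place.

In Celsius: (1758 - 32) × 5/9 = 958.8889°C.
In Rankine: 958.8889 × 1.8 + 491.67 = 2217.7°R.

2217.7°R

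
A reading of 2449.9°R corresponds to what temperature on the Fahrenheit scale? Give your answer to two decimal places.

1990.23°F

In Celsius: (2449.9 - 491.67) × 5/9 = 1087.9056°C.
In Fahrenheit: 1087.9056 × 1.8 + 32 = 1990.23°F.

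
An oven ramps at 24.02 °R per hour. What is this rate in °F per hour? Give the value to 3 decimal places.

Since only a temperature interval is involved, the additive offset between the scales drops out.
A change of 1°R is a change of 1°F, so 24.02 × 1 = 24.020.

24.020 °F/hour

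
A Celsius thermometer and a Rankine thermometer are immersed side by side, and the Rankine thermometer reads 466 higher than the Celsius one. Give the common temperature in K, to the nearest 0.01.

Let x be the Celsius reading; then the Rankine reading is 1.8·x + 491.67.
(1.8·x + 491.67) - x = 466  ⇒  (0.8)·x = -25.67  ⇒  x = -32.0875°C.
In kelvin: -32.0875 + 273.15 = 241.06 K.

241.06 K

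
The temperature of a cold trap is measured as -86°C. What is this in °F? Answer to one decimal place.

In Fahrenheit: -86.0000 × 1.8 + 32 = -122.8°F.

-122.8°F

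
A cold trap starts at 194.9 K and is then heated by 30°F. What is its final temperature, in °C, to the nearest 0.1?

-61.6°C

Initial temperature in Celsius: 194.9 - 273.15 = -78.2500°C.
The 30°F change is an interval, so only the factor 5/9 applies: +30 × 5/9 = +16.6667°C.
Final Celsius temperature: -78.2500 + 16.6667 = -61.5833°C.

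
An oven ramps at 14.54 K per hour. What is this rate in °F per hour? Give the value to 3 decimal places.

The quantity depends on a temperature interval, so only the ratio of degree sizes applies; the offset between the scales is irrelevant.
A change of 1 K is a change of 1.8°F, so 14.54 × 1.8 = 26.172.

26.172 °F/hour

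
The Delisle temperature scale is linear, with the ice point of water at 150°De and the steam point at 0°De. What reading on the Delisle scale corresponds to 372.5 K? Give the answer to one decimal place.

1.0°De

First in Celsius: 372.5 - 273.15 = 99.3500°C.
Linearly onto the Delisle scale: 150 + (99.3500 / 100) × (0 - 150) = 1.0°De.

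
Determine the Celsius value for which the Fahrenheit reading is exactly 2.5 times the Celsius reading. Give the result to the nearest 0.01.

Let C be the Celsius reading. The Fahrenheit reading is F = 1.8·C + 32.
Require F = 2.5·C: 1.8·C + 32 = 2.5·C.
(-0.7)·C = -32  ⇒  C = 45.71.

45.71°C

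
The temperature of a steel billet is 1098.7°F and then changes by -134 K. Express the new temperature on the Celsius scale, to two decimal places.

Initial temperature in Celsius: (1098.7 - 32) × 5/9 = 592.6111°C.
The 134 K change is an interval; Kelvin and Celsius degrees are the same size, so ΔC = -134°C.
Final Celsius temperature: 592.6111 - 134.0000 = 458.6111°C.

458.61°C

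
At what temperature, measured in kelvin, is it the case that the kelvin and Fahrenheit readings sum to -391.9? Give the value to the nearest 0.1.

Let K be the kelvin reading. The Fahrenheit reading is F = 1.8·K - 459.67.
Require K + F = -391.9: (2.8)·K - 459.67 = -391.9.
K = (-391.9 + 459.67) / (2.8) = 24.2.

24.2 K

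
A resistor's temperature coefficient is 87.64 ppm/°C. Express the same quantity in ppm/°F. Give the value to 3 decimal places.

The quantity depends on a temperature interval, so only the ratio of degree sizes applies; the offset between the scales is irrelevant.
A change of 1°F is a change of 5/9°C, so per °F the value is 87.64 × 5/9 = 48.689.

48.689 ppm/°F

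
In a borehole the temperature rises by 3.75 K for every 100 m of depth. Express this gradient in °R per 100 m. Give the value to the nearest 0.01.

6.75 °R/100 m

The quantity depends on a temperature interval, so only the ratio of degree sizes applies; the offset between the scales is irrelevant.
A change of 1 K is a change of 1.8°R, so 3.75 × 1.8 = 6.75.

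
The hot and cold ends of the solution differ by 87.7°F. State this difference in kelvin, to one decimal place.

Only the scale ratio 5/9 matters for a change in temperature.
87.7 × 5/9 = 48.7.

48.7 K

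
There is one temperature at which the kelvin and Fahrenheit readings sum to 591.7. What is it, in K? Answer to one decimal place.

375.5 K

Let K be the kelvin reading. The Fahrenheit reading is F = 1.8·K - 459.67.
Require K + F = 591.7: (2.8)·K - 459.67 = 591.7.
K = (591.7 + 459.67) / (2.8) = 375.5.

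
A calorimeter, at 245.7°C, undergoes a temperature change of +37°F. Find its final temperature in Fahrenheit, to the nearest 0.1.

The 37°F change is an interval, so only the factor 5/9 applies: +37 × 5/9 = +20.5556°C.
Final Celsius temperature: 245.7000 + 20.5556 = 266.2556°C.
In Fahrenheit: 266.2556 × 1.8 + 32 = 511.3°F.

511.3°F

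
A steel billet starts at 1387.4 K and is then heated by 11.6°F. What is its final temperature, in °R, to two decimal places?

Initial temperature in Celsius: 1387.4 - 273.15 = 1114.2500°C.
The 11.6°F change is an interval, so only the factor 5/9 applies: +11.6 × 5/9 = +6.4444°C.
Final Celsius temperature: 1114.2500 + 6.4444 = 1120.6944°C.
In Rankine: 1120.6944 × 1.8 + 491.67 = 2508.92°R.

2508.92°R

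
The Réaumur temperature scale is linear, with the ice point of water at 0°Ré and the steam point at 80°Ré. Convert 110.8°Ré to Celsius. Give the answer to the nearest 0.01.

138.50°C

Linear interpolation between the fixed points: C = (110.8 - 0) × 100 / (80 - 0) = 138.5000°C.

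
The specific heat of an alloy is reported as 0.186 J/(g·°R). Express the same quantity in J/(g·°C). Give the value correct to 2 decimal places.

0.33 J/(g·°C)

Since only a temperature interval is involved, the additive offset between the scales drops out.
A change of 1°C is a change of 1.8°R, so per °C the value is 0.186 × 1.8 = 0.33.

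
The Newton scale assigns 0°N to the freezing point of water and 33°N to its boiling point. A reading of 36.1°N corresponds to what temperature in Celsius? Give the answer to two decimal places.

109.39°C

Linear interpolation between the fixed points: C = (36.1 - 0) × 100 / (33 - 0) = 109.3939°C.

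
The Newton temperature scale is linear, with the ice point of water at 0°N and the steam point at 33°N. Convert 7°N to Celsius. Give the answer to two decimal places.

Linear interpolation between the fixed points: C = (7 - 0) × 100 / (33 - 0) = 21.2121°C.

21.21°C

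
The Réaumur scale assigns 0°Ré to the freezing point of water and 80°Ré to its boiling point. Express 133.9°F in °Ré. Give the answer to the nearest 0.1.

45.3°Ré

First in Celsius: (133.9 - 32) × 5/9 = 56.6111°C.
Linearly onto the Réaumur scale: 0 + (56.6111 / 100) × (80 - 0) = 45.3°Ré.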